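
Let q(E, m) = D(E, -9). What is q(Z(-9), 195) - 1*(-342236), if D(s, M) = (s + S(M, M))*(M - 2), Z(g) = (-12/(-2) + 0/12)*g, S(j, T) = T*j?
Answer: 341939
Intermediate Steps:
Z(g) = 6*g (Z(g) = (-12*(-½) + 0*(1/12))*g = (6 + 0)*g = 6*g)
D(s, M) = (-2 + M)*(s + M²) (D(s, M) = (s + M*M)*(M - 2) = (s + M²)*(-2 + M) = (-2 + M)*(s + M²))
q(E, m) = -891 - 11*E (q(E, m) = (-9)³ - 2*E - 2*(-9)² - 9*E = -729 - 2*E - 2*81 - 9*E = -729 - 2*E - 162 - 9*E = -891 - 11*E)
q(Z(-9), 195) - 1*(-342236) = (-891 - 66*(-9)) - 1*(-342236) = (-891 - 11*(-54)) + 342236 = (-891 + 594) + 342236 = -297 + 342236 = 341939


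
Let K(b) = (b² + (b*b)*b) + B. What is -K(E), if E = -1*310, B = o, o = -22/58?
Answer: 861152111/29 ≈ 2.9695e+7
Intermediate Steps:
o = -11/29 (o = -22*1/58 = -11/29 ≈ -0.37931)
B = -11/29 ≈ -0.37931
E = -310
K(b) = -11/29 + b² + b³ (K(b) = (b² + (b*b)*b) - 11/29 = (b² + b²*b) - 11/29 = (b² + b³) - 11/29 = -11/29 + b² + b³)
-K(E) = -(-11/29 + (-310)² + (-310)³) = -(-11/29 + 96100 - 29791000) = -1*(-861152111/29) = 861152111/29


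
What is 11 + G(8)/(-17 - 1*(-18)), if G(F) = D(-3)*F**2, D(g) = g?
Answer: -181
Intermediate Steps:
G(F) = -3*F**2
11 + G(8)/(-17 - 1*(-18)) = 11 + (-3*8**2)/(-17 - 1*(-18)) = 11 + (-3*64)/(-17 + 18) = 11 - 192/1 = 11 - 192*1 = 11 - 192 = -181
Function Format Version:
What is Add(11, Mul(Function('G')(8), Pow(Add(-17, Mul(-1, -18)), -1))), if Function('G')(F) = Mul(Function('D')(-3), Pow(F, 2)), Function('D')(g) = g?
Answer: -181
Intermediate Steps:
Function('G')(F) = Mul(-3, Pow(F, 2))
Add(11, Mul(Function('G')(8), Pow(Add(-17, Mul(-1, -18)), -1))) = Add(11, Mul(Mul(-3, Pow(8, 2)), Pow(Add(-17, Mul(-1, -18)), -1))) = Add(11, Mul(Mul(-3, 64), Pow(Add(-17, 18), -1))) = Add(11, Mul(-192, Pow(1, -1))) = Add(11, Mul(-192, 1)) = Add(11, -192) = -181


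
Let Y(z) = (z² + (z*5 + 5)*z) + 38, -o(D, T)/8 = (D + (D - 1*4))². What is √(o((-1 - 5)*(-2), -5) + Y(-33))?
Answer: √3207 ≈ 56.630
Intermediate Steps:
o(D, T) = -8*(-4 + 2*D)² (o(D, T) = -8*(D + (D - 1*4))² = -8*(D + (D - 4))² = -8*(D + (-4 + D))² = -8*(-4 + 2*D)²)
Y(z) = 38 + z² + z*(5 + 5*z) (Y(z) = (z² + (5*z + 5)*z) + 38 = (z² + (5 + 5*z)*z) + 38 = (z² + z*(5 + 5*z)) + 38 = 38 + z² + z*(5 + 5*z))
√(o((-1 - 5)*(-2), -5) + Y(-33)) = √(-32*(-2 + (-1 - 5)*(-2))² + (38 + 5*(-33) + 6*(-33)²)) = √(-32*(-2 - 6*(-2))² + (38 - 165 + 6*1089)) = √(-32*(-2 + 12)² + (38 - 165 + 6534)) = √(-32*10² + 6407) = √(-32*100 + 6407) = √(-3200 + 6407) = √3207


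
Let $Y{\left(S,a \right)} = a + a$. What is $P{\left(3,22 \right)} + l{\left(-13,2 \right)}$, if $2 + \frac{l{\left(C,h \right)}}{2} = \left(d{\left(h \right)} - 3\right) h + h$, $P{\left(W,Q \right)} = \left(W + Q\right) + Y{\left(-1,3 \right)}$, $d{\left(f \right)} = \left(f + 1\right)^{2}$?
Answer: $55$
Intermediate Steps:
$d{\left(f \right)} = \left(1 + f\right)^{2}$
$Y{\left(S,a \right)} = 2 a$
$P{\left(W,Q \right)} = 6 + Q + W$ ($P{\left(W,Q \right)} = \left(W + Q\right) + 2 \cdot 3 = \left(Q + W\right) + 6 = 6 + Q + W$)
$l{\left(C,h \right)} = -4 + 2 h + 2 h \left(-3 + \left(1 + h\right)^{2}\right)$ ($l{\left(C,h \right)} = -4 + 2 \left(\left(\left(1 + h\right)^{2} - 3\right) h + h\right) = -4 + 2 \left(\left(-3 + \left(1 + h\right)^{2}\right) h + h\right) = -4 + 2 \left(h \left(-3 + \left(1 + h\right)^{2}\right) + h\right) = -4 + 2 \left(h + h \left(-3 + \left(1 + h\right)^{2}\right)\right) = -4 + \left(2 h + 2 h \left(-3 + \left(1 + h\right)^{2}\right)\right) = -4 + 2 h + 2 h \left(-3 + \left(1 + h\right)^{2}\right)$)
$P{\left(3,22 \right)} + l{\left(-13,2 \right)} = \left(6 + 22 + 3\right) - \left(12 - 4 \left(1 + 2\right)^{2}\right) = 31 - \left(12 - 36\right) = 31 - -24 = 31 + 24 = 55$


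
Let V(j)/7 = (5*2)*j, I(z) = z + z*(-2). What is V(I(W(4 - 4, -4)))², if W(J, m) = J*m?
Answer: 0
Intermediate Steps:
I(z) = -z (I(z) = z - 2*z = -z)
V(j) = 70*j (V(j) = 7*((5*2)*j) = 7*(10*j) = 70*j)
V(I(W(4 - 4, -4)))² = (70*(-(4 - 4)*(-4)))² = (70*(-0*(-4)))² = (70*(-1*0))² = (70*0)² = 0² = 0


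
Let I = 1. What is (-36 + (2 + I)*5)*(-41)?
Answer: 861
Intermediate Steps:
(-36 + (2 + I)*5)*(-41) = (-36 + (2 + 1)*5)*(-41) = (-36 + 3*5)*(-41) = (-36 + 15)*(-41) = -21*(-41) = 861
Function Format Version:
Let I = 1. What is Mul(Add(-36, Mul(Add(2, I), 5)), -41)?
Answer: 861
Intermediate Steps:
Mul(Add(-36, Mul(Add(2, I), 5)), -41) = Mul(Add(-36, Mul(Add(2, 1), 5)), -41) = Mul(Add(-36, Mul(3, 5)), -41) = Mul(Add(-36, 15), -41) = Mul(-21, -41) = 861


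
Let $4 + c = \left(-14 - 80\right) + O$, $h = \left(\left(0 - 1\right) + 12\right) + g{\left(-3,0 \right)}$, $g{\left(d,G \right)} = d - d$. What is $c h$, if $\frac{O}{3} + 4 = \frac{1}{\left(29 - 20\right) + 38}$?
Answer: $- \frac{56837}{47} \approx -1209.3$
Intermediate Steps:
$O = - \frac{561}{47}$ ($O = -12 + \frac{3}{\left(29 - 20\right) + 38} = -12 + \frac{3}{9 + 38} = -12 + \frac{3}{47} = - \frac{561}{47} \approx -11.936$)
$g{\left(d,G \right)} = 0$
$h = 11$ ($h = \left(\left(0 - 1\right) + 12\right) + 0 = \left(-1 + 12\right) + 0 = 11 + 0 = 11$)
$c = - \frac{5167}{47}$ ($c = -4 - \frac{4979}{47} = - \frac{5167}{47} \approx -109.94$)
$c h = \left(- \frac{5167}{47}\right) 11 = - \frac{56837}{47}$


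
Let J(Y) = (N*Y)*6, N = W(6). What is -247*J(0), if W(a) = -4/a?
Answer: 0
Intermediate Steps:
N = -2/3 (N = -4/6 = -4*1/6 = -2/3 ≈ -0.66667)
J(Y) = -4*Y (J(Y) = -2*Y/3*6 = -4*Y)
-247*J(0) = -(-988)*0 = -247*0 = 0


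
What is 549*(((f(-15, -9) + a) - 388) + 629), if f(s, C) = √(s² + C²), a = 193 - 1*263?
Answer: 93879 + 1647*√34 ≈ 1.0348e+5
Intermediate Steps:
a = -70 (a = 193 - 263 = -70)
f(s, C) = √(C² + s²)
549*(((f(-15, -9) + a) - 388) + 629) = 549*(((√((-9)² + (-15)²) - 70) - 388) + 629) = 549*(((√(81 + 225) - 70) - 388) + 629) = 549*(((√306 - 70) - 388) + 629) = 549*(((3*√34 - 70) - 388) + 629) = 549*(((-70 + 3*√34) - 388) + 629) = 549*((-458 + 3*√34) + 629) = 549*(171 + 3*√34) = 93879 + 1647*√34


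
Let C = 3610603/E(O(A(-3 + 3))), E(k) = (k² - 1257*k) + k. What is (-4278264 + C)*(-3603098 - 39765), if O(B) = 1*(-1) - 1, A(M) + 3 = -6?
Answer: 39199033216580923/2516 ≈ 1.5580e+13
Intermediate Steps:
A(M) = -9 (A(M) = -3 - 6 = -9)
O(B) = -2 (O(B) = -1 - 1 = -2)
E(k) = k² - 1256*k
C = 3610603/2516 (C = 3610603/((-2*(-1256 - 2))) = 3610603/((-2*(-1258))) = 3610603/2516 ≈ 1435.1)
(-4278264 + C)*(-3603098 - 39765) = (-4278264 + 3610603/2516)*(-3603098 - 39765) = -10760501621/2516*(-3642863) = 39199033216580923/2516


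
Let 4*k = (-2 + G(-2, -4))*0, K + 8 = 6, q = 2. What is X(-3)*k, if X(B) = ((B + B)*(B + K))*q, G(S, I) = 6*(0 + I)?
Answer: 0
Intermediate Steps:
K = -2 (K = -8 + 6 = -2)
G(S, I) = 6*I
X(B) = 4*B*(-2 + B) (X(B) = ((B + B)*(B - 2))*2 = ((2*B)*(-2 + B))*2 = (2*B*(-2 + B))*2 = 4*B*(-2 + B))
k = 0 (k = ((-2 + 6*(-4))*0)/4 = ((-2 - 24)*0)/4 = (-26*0)/4 = (¼)*0 = 0)
X(-3)*k = (4*(-3)*(-2 - 3))*0 = (4*(-3)*(-5))*0 = 60*0 = 0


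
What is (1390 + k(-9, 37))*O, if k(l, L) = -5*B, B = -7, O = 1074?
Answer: 1530450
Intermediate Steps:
k(l, L) = 35 (k(l, L) = -5*(-7) = 35)
(1390 + k(-9, 37))*O = (1390 + 35)*1074 = 1425*1074 = 1530450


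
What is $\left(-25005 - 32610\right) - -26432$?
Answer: $-31183$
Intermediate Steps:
$\left(-25005 - 32610\right) - -26432 = -57615 + 26432 = -31183$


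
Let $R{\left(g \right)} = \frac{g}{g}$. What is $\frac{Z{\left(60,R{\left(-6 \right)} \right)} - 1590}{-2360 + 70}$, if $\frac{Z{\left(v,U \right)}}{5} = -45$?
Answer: $\frac{363}{458} \approx 0.79258$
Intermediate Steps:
$R{\left(g \right)} = 1$
$Z{\left(v,U \right)} = -225$ ($Z{\left(v,U \right)} = 5 \left(-45\right) = -225$)
$\frac{Z{\left(60,R{\left(-6 \right)} \right)} - 1590}{-2360 + 70} = \frac{-225 - 1590}{-2360 + 70} = - \frac{1815}{-2290} = \left(-1815\right) \left(- \frac{1}{2290}\right) = \frac{363}{458}$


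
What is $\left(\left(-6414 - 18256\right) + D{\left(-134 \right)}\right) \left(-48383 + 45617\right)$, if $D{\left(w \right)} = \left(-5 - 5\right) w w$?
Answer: $564900180$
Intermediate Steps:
$D{\left(w \right)} = - 10 w^{2}$ ($D{\left(w \right)} = - 10 w w = - 10 w^{2}$)
$\left(\left(-6414 - 18256\right) + D{\left(-134 \right)}\right) \left(-48383 + 45617\right) = \left(\left(-6414 - 18256\right) - 10 \left(-134\right)^{2}\right) \left(-48383 + 45617\right) = \left(\left(-6414 - 18256\right) - 179560\right) \left(-2766\right) = \left(-24670 - 179560\right) \left(-2766\right) = \left(-204230\right) \left(-2766\right) = 564900180$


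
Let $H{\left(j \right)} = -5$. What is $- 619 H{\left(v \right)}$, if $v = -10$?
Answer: $3095$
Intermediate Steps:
$- 619 H{\left(v \right)} = \left(-619\right) \left(-5\right) = 3095$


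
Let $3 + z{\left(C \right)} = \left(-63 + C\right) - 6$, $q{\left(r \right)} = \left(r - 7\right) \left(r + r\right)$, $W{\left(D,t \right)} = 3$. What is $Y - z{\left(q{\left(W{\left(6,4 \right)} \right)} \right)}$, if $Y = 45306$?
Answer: $45402$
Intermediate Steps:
$q{\left(r \right)} = 2 r \left(-7 + r\right)$ ($q{\left(r \right)} = \left(-7 + r\right) 2 r = 2 r \left(-7 + r\right)$)
$z{\left(C \right)} = -72 + C$ ($z{\left(C \right)} = -3 + \left(\left(-63 + C\right) - 6\right) = -3 + \left(-69 + C\right) = -72 + C$)
$Y - z{\left(q{\left(W{\left(6,4 \right)} \right)} \right)} = 45306 - \left(-72 + 2 \cdot 3 \left(-7 + 3\right)\right) = 45306 - \left(-72 + 2 \cdot 3 \left(-4\right)\right) = 45306 - \left(-72 - 24\right) = 45306 - -96 = 45306 + 96 = 45402$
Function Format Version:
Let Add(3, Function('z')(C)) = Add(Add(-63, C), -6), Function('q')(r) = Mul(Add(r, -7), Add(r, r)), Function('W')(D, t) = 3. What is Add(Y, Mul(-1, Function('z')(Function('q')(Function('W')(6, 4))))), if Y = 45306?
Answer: 45402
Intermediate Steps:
Function('q')(r) = Mul(2, r, Add(-7, r)) (Function('q')(r) = Mul(Add(-7, r), Mul(2, r)) = Mul(2, r, Add(-7, r)))
Function('z')(C) = Add(-72, C) (Function('z')(C) = Add(-3, Add(Add(-63, C), -6)) = Add(-3, Add(-69, C)) = Add(-72, C))
Add(Y, Mul(-1, Function('z')(Function('q')(Function('W')(6, 4))))) = Add(45306, Mul(-1, Add(-72, Mul(2, 3, Add(-7, 3))))) = Add(45306, Mul(-1, Add(-72, Mul(2, 3, -4)))) = Add(45306, Mul(-1, Add(-72, -24))) = Add(45306, Mul(-1, -96)) = Add(45306, 96) = 45402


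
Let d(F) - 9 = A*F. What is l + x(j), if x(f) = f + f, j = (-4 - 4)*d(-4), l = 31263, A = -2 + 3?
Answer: 31183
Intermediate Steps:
A = 1
d(F) = 9 + F (d(F) = 9 + 1*F = 9 + F)
j = -40 (j = (-4 - 4)*(9 - 4) = -8*5 = -40)
x(f) = 2*f
l + x(j) = 31263 + 2*(-40) = 31263 - 80 = 31183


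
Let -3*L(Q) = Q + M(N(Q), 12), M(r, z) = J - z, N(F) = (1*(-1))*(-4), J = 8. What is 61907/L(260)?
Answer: -185721/256 ≈ -725.47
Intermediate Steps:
N(F) = 4 (N(F) = -1*(-4) = 4)
M(r, z) = 8 - z
L(Q) = 4/3 - Q/3 (L(Q) = -(Q + (8 - 1*12))/3 = -(Q + (8 - 12))/3 = -(Q - 4)/3 = -(-4 + Q)/3 = 4/3 - Q/3)
61907/L(260) = 61907/(4/3 - ⅓*260) = 61907/(4/3 - 260/3) = 61907/(-256/3) = 61907*(-3/256) = -185721/256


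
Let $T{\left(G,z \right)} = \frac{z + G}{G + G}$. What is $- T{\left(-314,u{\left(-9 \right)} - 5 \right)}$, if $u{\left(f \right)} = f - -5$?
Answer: $- \frac{323}{628} \approx -0.51433$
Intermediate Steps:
$u{\left(f \right)} = 5 + f$ ($u{\left(f \right)} = f + 5 = 5 + f$)
$T{\left(G,z \right)} = \frac{G + z}{2 G}$
$- T{\left(-314,u{\left(-9 \right)} - 5 \right)} = - \frac{-314 + \left(\left(5 - 9\right) - 5\right)}{2 \left(-314\right)} = - \frac{\left(-1\right) \left(-314 - 9\right)}{2 \cdot 314} = - \frac{\left(-1\right) \left(-323\right)}{2 \cdot 314} = \left(-1\right) \frac{323}{628} = - \frac{323}{628}$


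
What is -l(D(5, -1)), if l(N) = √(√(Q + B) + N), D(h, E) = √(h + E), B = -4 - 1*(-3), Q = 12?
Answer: -√(2 + √11) ≈ -2.3058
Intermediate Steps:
B = -1 (B = -4 + 3 = -1)
D(h, E) = √(E + h)
l(N) = √(N + √11) (l(N) = √(√(12 - 1) + N) = √(√11 + N) = √(N + √11))
-l(D(5, -1)) = -√(√(-1 + 5) + √11) = -√(√4 + √11) = -√(2 + √11)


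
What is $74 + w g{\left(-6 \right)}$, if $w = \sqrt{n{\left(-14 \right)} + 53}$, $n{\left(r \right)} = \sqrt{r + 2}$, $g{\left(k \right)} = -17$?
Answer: $74 - 17 \sqrt{53 + 2 i \sqrt{3}} \approx -49.828 - 4.0424 i$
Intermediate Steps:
$n{\left(r \right)} = \sqrt{2 + r}$
$w = \sqrt{53 + 2 i \sqrt{3}}$ ($w = \sqrt{\sqrt{2 - 14} + 53} = \sqrt{\sqrt{-12} + 53} = \sqrt{2 i \sqrt{3} + 53} = \sqrt{53 + 2 i \sqrt{3}} \approx 7.284 + 0.23779 i$)
$74 + w g{\left(-6 \right)} = 74 + \sqrt{53 + 2 i \sqrt{3}} \left(-17\right) = 74 - 17 \sqrt{53 + 2 i \sqrt{3}}$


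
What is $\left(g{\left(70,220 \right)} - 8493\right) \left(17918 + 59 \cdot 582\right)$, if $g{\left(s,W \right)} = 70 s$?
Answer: $-187755808$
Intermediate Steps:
$\left(g{\left(70,220 \right)} - 8493\right) \left(17918 + 59 \cdot 582\right) = \left(70 \cdot 70 - 8493\right) \left(17918 + 59 \cdot 582\right) = \left(4900 - 8493\right) \left(17918 + 34338\right) = \left(-3593\right) 52256 = -187755808$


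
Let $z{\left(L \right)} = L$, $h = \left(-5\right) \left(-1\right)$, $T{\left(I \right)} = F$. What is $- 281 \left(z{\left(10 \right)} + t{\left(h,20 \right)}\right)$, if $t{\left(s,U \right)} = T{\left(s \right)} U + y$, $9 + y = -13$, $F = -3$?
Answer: $20232$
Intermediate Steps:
$y = -22$ ($y = -9 - 13 = -22$)
$T{\left(I \right)} = -3$
$h = 5$
$t{\left(s,U \right)} = -22 - 3 U$ ($t{\left(s,U \right)} = - 3 U - 22 = -22 - 3 U$)
$- 281 \left(z{\left(10 \right)} + t{\left(h,20 \right)}\right) = - 281 \left(10 - 82\right) = \left(-281\right) \left(-72\right) = 20232$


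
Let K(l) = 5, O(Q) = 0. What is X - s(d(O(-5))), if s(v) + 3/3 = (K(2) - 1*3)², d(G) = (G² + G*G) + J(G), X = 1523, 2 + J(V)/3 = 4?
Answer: 1520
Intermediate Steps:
J(V) = 6 (J(V) = -6 + 3*4 = -6 + 12 = 6)
d(G) = 6 + 2*G² (d(G) = (G² + G*G) + 6 = (G² + G²) + 6 = 2*G² + 6 = 6 + 2*G²)
s(v) = 3 (s(v) = -1 + (5 - 1*3)² = -1 + (5 - 3)² = -1 + 2² = -1 + 4 = 3)
X - s(d(O(-5))) = 1523 - 1*3 = 1523 - 3 = 1520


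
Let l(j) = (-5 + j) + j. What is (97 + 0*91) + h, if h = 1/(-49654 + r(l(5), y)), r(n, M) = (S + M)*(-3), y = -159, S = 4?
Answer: 4771332/49189 ≈ 97.000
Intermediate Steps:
l(j) = -5 + 2*j
r(n, M) = -12 - 3*M (r(n, M) = (4 + M)*(-3) = -12 - 3*M)
h = -1/49189 (h = 1/(-49654 + (-12 - 3*(-159))) = 1/(-49654 + (-12 + 477)) = 1/(-49654 + 465) = 1/(-49189) = -1/49189 ≈ -2.0330e-5)
(97 + 0*91) + h = (97 + 0*91) - 1/49189 = (97 + 0) - 1/49189 = 97 - 1/49189 = 4771332/49189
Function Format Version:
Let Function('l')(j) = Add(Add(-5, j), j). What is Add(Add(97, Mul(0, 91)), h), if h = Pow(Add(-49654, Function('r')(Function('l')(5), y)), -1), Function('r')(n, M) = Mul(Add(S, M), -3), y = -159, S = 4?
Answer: Rational(4771332, 49189) ≈ 97.000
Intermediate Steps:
Function('l')(j) = Add(-5, Mul(2, j))
Function('r')(n, M) = Add(-12, Mul(-3, M)) (Function('r')(n, M) = Mul(Add(4, M), -3) = Add(-12, Mul(-3, M)))
h = Rational(-1, 49189) (h = Pow(Add(-49654, Add(-12, Mul(-3, -159))), -1) = Pow(Add(-49654, Add(-12, 477)), -1) = Pow(Add(-49654, 465), -1) = Pow(-49189, -1) = Rational(-1, 49189) ≈ -2.0330e-5)
Add(Add(97, Mul(0, 91)), h) = Add(Add(97, Mul(0, 91)), Rational(-1, 49189)) = Add(Add(97, 0), Rational(-1, 49189)) = Add(97, Rational(-1, 49189)) = Rational(4771332, 49189)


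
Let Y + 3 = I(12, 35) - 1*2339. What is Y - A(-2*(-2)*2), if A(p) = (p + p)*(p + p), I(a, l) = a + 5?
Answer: -2581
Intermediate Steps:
I(a, l) = 5 + a
A(p) = 4*p² (A(p) = (2*p)*(2*p) = 4*p²)
Y = -2325 (Y = -3 + ((5 + 12) - 1*2339) = -3 + (17 - 2339) = -3 - 2322 = -2325)
Y - A(-2*(-2)*2) = -2325 - 4*(-2*(-2)*2)² = -2325 - 4*(4*2)² = -2325 - 4*8² = -2325 - 4*64 = -2325 - 1*256 = -2325 - 256 = -2581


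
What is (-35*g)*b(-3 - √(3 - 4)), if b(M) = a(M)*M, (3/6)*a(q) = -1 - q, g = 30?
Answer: 10500 + 10500*I ≈ 10500.0 + 10500.0*I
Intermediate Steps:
a(q) = -2 - 2*q (a(q) = 2*(-1 - q) = -2 - 2*q)
b(M) = M*(-2 - 2*M) (b(M) = (-2 - 2*M)*M = M*(-2 - 2*M))
(-35*g)*b(-3 - √(3 - 4)) = (-35*30)*(-2*(-3 - √(3 - 4))*(1 + (-3 - √(3 - 4)))) = -(-2100)*(-3 - √(-1))*(1 + (-3 - √(-1))) = -(-2100)*(-3 - I)*(1 + (-3 - I)) = -(-2100)*(-3 - I)*(-2 - I) = 2100*(-3 - I)*(-2 - I)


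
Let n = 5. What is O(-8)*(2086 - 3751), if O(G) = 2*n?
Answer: -16650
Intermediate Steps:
O(G) = 10 (O(G) = 2*5 = 10)
O(-8)*(2086 - 3751) = 10*(2086 - 3751) = 10*(-1665) = -16650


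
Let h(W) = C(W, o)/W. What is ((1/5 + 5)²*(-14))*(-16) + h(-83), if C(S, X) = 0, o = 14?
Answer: 151424/25 ≈ 6057.0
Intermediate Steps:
h(W) = 0 (h(W) = 0/W = 0)
((1/5 + 5)²*(-14))*(-16) + h(-83) = ((1/5 + 5)²*(-14))*(-16) + 0 = ((⅕ + 5)²*(-14))*(-16) + 0 = ((26/5)²*(-14))*(-16) + 0 = ((676/25)*(-14))*(-16) + 0 = -9464/25*(-16) + 0 = 151424/25 + 0 = 151424/25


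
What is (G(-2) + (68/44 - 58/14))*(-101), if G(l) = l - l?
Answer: 20200/77 ≈ 262.34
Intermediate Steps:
G(l) = 0
(G(-2) + (68/44 - 58/14))*(-101) = (0 + (68/44 - 58/14))*(-101) = (0 + (68*(1/44) - 58*1/14))*(-101) = (0 + (17/11 - 29/7))*(-101) = (0 - 200/77)*(-101) = -200/77*(-101) = 20200/77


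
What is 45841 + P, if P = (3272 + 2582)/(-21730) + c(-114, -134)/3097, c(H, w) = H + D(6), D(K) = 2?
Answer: 1542489172306/33648905 ≈ 45841.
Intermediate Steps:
c(H, w) = 2 + H (c(H, w) = H + 2 = 2 + H)
P = -10281799/33648905 (P = (3272 + 2582)/(-21730) + (2 - 114)/3097 = 5854*(-1/21730) - 112*1/3097 = -2927/10865 - 112/3097 = -10281799/33648905 ≈ -0.30556)
45841 + P = 45841 - 10281799/33648905 = 1542489172306/33648905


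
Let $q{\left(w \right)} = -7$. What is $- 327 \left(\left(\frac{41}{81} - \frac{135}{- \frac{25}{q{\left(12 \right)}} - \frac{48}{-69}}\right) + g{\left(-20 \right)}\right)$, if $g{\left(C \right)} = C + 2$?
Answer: $\frac{99335842}{6183} \approx 16066.0$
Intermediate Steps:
$g{\left(C \right)} = 2 + C$
$- 327 \left(\left(\frac{41}{81} - \frac{135}{- \frac{25}{q{\left(12 \right)}} - \frac{48}{-69}}\right) + g{\left(-20 \right)}\right) = - 327 \left(\left(\frac{41}{81} - \frac{135}{- \frac{25}{-7} - \frac{48}{-69}}\right) + \left(2 - 20\right)\right) = - 327 \left(\left(41 \cdot \frac{1}{81} - \frac{135}{\left(-25\right) \left(- \frac{1}{7}\right) - - \frac{16}{23}}\right) - 18\right) = - 327 \left(\left(\frac{41}{81} - \frac{135}{\frac{25}{7} + \frac{16}{23}}\right) - 18\right) = - 327 \left(\left(\frac{41}{81} - \frac{135}{\frac{687}{161}}\right) - 18\right) = - 327 \left(\left(\frac{41}{81} - \frac{7245}{229}\right) - 18\right) = - 327 \left(- \frac{577456}{18549} - 18\right) = \left(-327\right) \left(- \frac{911338}{18549}\right) = \frac{99335842}{6183}$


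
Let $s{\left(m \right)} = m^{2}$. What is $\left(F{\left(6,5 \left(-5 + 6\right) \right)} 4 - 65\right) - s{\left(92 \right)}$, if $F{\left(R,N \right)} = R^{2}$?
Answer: $-8385$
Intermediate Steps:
$\left(F{\left(6,5 \left(-5 + 6\right) \right)} 4 - 65\right) - s{\left(92 \right)} = \left(6^{2} \cdot 4 - 65\right) - 92^{2} = \left(36 \cdot 4 - 65\right) - 8464 = \left(144 - 65\right) - 8464 = 79 - 8464 = -8385$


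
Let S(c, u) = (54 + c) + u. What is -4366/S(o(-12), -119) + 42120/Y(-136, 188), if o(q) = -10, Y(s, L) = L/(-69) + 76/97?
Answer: -2635807991/121800 ≈ -21640.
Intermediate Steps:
Y(s, L) = 76/97 - L/69 (Y(s, L) = L*(-1/69) + 76*(1/97) = -L/69 + 76/97 = 76/97 - L/69)
S(c, u) = 54 + c + u
-4366/S(o(-12), -119) + 42120/Y(-136, 188) = -4366/(54 - 10 - 119) + 42120/(76/97 - 1/69*188) = -4366/(-75) + 42120/(76/97 - 188/69) = -4366*(-1/75) + 42120/(-12992/6693) = 4366/75 + 42120*(-6693/12992) = 4366/75 - 35238645/1624 = -2635807991/121800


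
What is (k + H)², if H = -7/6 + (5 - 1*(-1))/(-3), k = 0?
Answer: 361/36 ≈ 10.028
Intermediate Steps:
H = -19/6 (H = -7*⅙ + (5 + 1)*(-⅓) = -7/6 + 6*(-⅓) = -7/6 - 2 = -19/6 ≈ -3.1667)
(k + H)² = (0 - 19/6)² = (-19/6)² = 361/36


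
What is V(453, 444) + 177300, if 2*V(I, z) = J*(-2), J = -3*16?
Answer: 177348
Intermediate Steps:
J = -48
V(I, z) = 48 (V(I, z) = (-48*(-2))/2 = (½)*96 = 48)
V(453, 444) + 177300 = 48 + 177300 = 177348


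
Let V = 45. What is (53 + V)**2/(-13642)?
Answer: -4802/6821 ≈ -0.70400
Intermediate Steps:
(53 + V)**2/(-13642) = (53 + 45)**2/(-13642) = 98**2*(-1/13642) = 9604*(-1/13642) = -4802/6821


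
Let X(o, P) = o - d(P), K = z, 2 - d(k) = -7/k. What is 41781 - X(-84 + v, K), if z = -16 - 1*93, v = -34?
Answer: 4567202/109 ≈ 41901.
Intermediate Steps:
z = -109 (z = -16 - 93 = -109)
d(k) = 2 + 7/k (d(k) = 2 - (-7)/k = 2 + 7/k)
K = -109
X(o, P) = -2 + o - 7/P (X(o, P) = o - (2 + 7/P) = o + (-2 - 7/P) = -2 + o - 7/P)
41781 - X(-84 + v, K) = 41781 - (-2 + (-84 - 34) - 7/(-109)) = 41781 - (-2 - 118 - 7*(-1/109)) = 41781 - (-2 - 118 + 7/109) = 41781 - 1*(-13073/109) = 41781 + 13073/109 = 4567202/109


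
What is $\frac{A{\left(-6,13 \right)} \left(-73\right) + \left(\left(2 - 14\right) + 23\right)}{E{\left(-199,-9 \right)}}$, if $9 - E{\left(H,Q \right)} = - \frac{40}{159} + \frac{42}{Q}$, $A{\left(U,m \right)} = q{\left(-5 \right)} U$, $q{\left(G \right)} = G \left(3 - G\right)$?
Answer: $- \frac{2783931}{2213} \approx -1258.0$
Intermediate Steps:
$A{\left(U,m \right)} = - 40 U$ ($A{\left(U,m \right)} = - 5 \left(3 - -5\right) U = - 5 \left(3 + 5\right) U = \left(-5\right) 8 U = - 40 U$)
$E{\left(H,Q \right)} = \frac{1471}{159} - \frac{42}{Q}$ ($E{\left(H,Q \right)} = 9 - \left(- \frac{40}{159} + \frac{42}{Q}\right) = 9 + \left(\frac{40}{159} - \frac{42}{Q}\right) = \frac{1471}{159} - \frac{42}{Q}$)
$\frac{A{\left(-6,13 \right)} \left(-73\right) + \left(\left(2 - 14\right) + 23\right)}{E{\left(-199,-9 \right)}} = \frac{\left(-40\right) \left(-6\right) \left(-73\right) + \left(\left(2 - 14\right) + 23\right)}{\frac{1471}{159} - \frac{42}{-9}} = \frac{240 \left(-73\right) + \left(-12 + 23\right)}{\frac{1471}{159} - - \frac{14}{3}} = \frac{-17520 + 11}{\frac{1471}{159} + \frac{14}{3}} = - \frac{17509}{\frac{2213}{159}} = \left(-17509\right) \frac{159}{2213} = - \frac{2783931}{2213}$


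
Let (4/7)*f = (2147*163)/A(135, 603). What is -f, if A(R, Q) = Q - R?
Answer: -2449727/1872 ≈ -1308.6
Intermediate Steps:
f = 2449727/1872 (f = 7*((2147*163)/(603 - 1*135))/4 = 7*(349961/(603 - 135))/4 = 7*(349961/468)/4 = 7*(349961*(1/468))/4 = (7/4)*(349961/468) = 2449727/1872 ≈ 1308.6)
-f = -1*2449727/1872 = -2449727/1872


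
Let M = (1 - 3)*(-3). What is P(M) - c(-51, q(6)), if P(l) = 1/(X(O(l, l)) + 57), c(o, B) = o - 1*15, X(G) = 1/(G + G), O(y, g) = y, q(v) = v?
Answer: 45222/685 ≈ 66.018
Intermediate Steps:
X(G) = 1/(2*G)
c(o, B) = -15 + o (c(o, B) = o - 15 = -15 + o)
M = 6 (M = -2*(-3) = 6)
P(l) = 1/(57 + 1/(2*l)) (P(l) = 1/(1/(2*l) + 57) = 1/(57 + 1/(2*l)))
P(M) - c(-51, q(6)) = 2*6/(1 + 114*6) - (-15 - 51) = 2*6/(1 + 684) - 1*(-66) = 2*6/685 + 66 = 2*6*(1/685) + 66 = 12/685 + 66 = 45222/685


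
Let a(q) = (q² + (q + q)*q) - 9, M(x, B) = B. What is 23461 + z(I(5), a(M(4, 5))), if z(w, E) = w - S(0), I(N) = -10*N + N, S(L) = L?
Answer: 23416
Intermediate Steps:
a(q) = -9 + 3*q² (a(q) = (q² + (2*q)*q) - 9 = (q² + 2*q²) - 9 = 3*q² - 9 = -9 + 3*q²)
I(N) = -9*N
z(w, E) = w (z(w, E) = w - 1*0 = w + 0 = w)
23461 + z(I(5), a(M(4, 5))) = 23461 - 9*5 = 23461 - 45 = 23416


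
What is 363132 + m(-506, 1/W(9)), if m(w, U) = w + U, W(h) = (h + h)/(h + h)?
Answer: 362627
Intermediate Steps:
W(h) = 1 (W(h) = (2*h)/((2*h)) = (2*h)*(1/(2*h)) = 1)
m(w, U) = U + w
363132 + m(-506, 1/W(9)) = 363132 + (1/1 - 506) = 363132 + (1 - 506) = 363132 - 505 = 362627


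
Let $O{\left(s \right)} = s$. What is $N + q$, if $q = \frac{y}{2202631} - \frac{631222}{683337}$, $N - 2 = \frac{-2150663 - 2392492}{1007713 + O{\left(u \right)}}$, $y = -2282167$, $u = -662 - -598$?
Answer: $- \frac{753019824773705752}{168516896649337767} \approx -4.4685$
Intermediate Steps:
$u = -64$ ($u = -662 + 598 = -64$)
$N = - \frac{280873}{111961}$ ($N = 2 + \frac{-2150663 - 2392492}{1007713 - 64} = 2 - \frac{4543155}{1007649} = 2 - \frac{504795}{111961} = - \frac{280873}{111961} \approx -2.5087$)
$q = - \frac{2949838296361}{1505139259647}$ ($q = - \frac{2282167}{2202631} - \frac{631222}{683337} = - \frac{2949838296361}{1505139259647} \approx -1.9598$)
$N + q = - \frac{280873}{111961} - \frac{2949838296361}{1505139259647} = - \frac{753019824773705752}{168516896649337767}$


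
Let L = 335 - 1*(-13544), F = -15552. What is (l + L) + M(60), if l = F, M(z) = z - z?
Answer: -1673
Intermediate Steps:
M(z) = 0
L = 13879 (L = 335 + 13544 = 13879)
l = -15552
(l + L) + M(60) = (-15552 + 13879) + 0 = -1673 + 0 = -1673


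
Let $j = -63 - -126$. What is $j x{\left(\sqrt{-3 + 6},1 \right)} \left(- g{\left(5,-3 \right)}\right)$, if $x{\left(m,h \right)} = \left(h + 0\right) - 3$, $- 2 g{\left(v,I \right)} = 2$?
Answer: $-126$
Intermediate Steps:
$g{\left(v,I \right)} = -1$ ($g{\left(v,I \right)} = \left(- \frac{1}{2}\right) 2 = -1$)
$x{\left(m,h \right)} = -3 + h$ ($x{\left(m,h \right)} = h - 3 = -3 + h$)
$j = 63$ ($j = -63 + 126 = 63$)
$j x{\left(\sqrt{-3 + 6},1 \right)} \left(- g{\left(5,-3 \right)}\right) = 63 \left(-3 + 1\right) \left(\left(-1\right) \left(-1\right)\right) = 63 \left(\left(-2\right) 1\right) = 63 \left(-2\right) = -126$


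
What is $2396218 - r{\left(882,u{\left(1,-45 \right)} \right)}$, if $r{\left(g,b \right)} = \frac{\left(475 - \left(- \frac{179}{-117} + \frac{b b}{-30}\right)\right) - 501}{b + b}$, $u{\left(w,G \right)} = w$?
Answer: $\frac{5607182291}{2340} \approx 2.3962 \cdot 10^{6}$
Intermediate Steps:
$r{\left(g,b \right)} = \frac{- \frac{3221}{117} + \frac{b^{2}}{30}}{2 b}$ ($r{\left(g,b \right)} = \frac{\left(475 - \left(\left(-179\right) \left(- \frac{1}{117}\right) + b^{2} \left(- \frac{1}{30}\right)\right)\right) - 501}{2 b} = \left(\left(475 - \left(\frac{179}{117} - \frac{b^{2}}{30}\right)\right) - 501\right) \frac{1}{2 b} = \left(\left(475 + \left(- \frac{179}{117} + \frac{b^{2}}{30}\right)\right) - 501\right) \frac{1}{2 b} = \left(\left(\frac{55396}{117} + \frac{b^{2}}{30}\right) - 501\right) \frac{1}{2 b} = \left(- \frac{3221}{117} + \frac{b^{2}}{30}\right) \frac{1}{2 b} = \frac{- \frac{3221}{117} + \frac{b^{2}}{30}}{2 b}$)
$2396218 - r{\left(882,u{\left(1,-45 \right)} \right)} = 2396218 - \left(- \frac{3221}{234 \cdot 1} + \frac{1}{60} \cdot 1\right) = 2396218 - \left(\left(- \frac{3221}{234}\right) 1 + \frac{1}{60}\right) = 2396218 - \left(- \frac{3221}{234} + \frac{1}{60}\right) = 2396218 - - \frac{32171}{2340} = 2396218 + \frac{32171}{2340} = \frac{5607182291}{2340}$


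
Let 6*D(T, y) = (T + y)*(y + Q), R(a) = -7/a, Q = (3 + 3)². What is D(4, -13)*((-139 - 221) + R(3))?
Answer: 25001/2 ≈ 12501.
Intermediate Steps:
Q = 36 (Q = 6² = 36)
D(T, y) = (36 + y)*(T + y)/6 (D(T, y) = ((T + y)*(y + 36))/6 = ((T + y)*(36 + y))/6 = ((36 + y)*(T + y))/6 = (36 + y)*(T + y)/6)
D(4, -13)*((-139 - 221) + R(3)) = (6*4 + 6*(-13) + (⅙)*(-13)² + (⅙)*4*(-13))*((-139 - 221) - 7/3) = (24 - 78 + (⅙)*169 - 26/3)*(-360 - 7*⅓) = (24 - 78 + 169/6 - 26/3)*(-360 - 7/3) = -69/2*(-1087/3) = 25001/2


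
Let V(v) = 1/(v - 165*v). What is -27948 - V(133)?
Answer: -609601775/21812 ≈ -27948.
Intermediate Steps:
V(v) = -1/(164*v) (V(v) = 1/(-164*v) = -1/(164*v))
-27948 - V(133) = -27948 - (-1)/(164*133) = -27948 - 1*(-1/21812) = -27948 + 1/21812 = -609601775/21812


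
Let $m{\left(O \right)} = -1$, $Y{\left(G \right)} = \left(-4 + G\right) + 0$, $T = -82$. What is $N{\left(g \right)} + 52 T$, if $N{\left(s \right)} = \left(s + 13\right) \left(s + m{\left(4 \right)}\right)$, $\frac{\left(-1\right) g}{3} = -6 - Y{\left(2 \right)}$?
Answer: $-3989$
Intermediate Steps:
$Y{\left(G \right)} = -4 + G$
$g = 12$ ($g = - 3 \left(-6 - \left(-4 + 2\right)\right) = - 3 \left(-6 - -2\right) = - 3 \left(-6 + 2\right) = \left(-3\right) \left(-4\right) = 12$)
$N{\left(s \right)} = \left(-1 + s\right) \left(13 + s\right)$ ($N{\left(s \right)} = \left(s + 13\right) \left(s - 1\right) = \left(13 + s\right) \left(-1 + s\right) = \left(-1 + s\right) \left(13 + s\right)$)
$N{\left(g \right)} + 52 T = \left(-13 + 12^{2} + 12 \cdot 12\right) + 52 \left(-82\right) = \left(-13 + 144 + 144\right) - 4264 = 275 - 4264 = -3989$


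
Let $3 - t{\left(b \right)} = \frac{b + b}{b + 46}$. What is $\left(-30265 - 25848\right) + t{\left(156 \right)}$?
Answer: $- \frac{5667266}{101} \approx -56112.0$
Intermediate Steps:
$t{\left(b \right)} = 3 - \frac{2 b}{46 + b}$ ($t{\left(b \right)} = 3 - \frac{b + b}{b + 46} = 3 - \frac{2 b}{46 + b}$)
$\left(-30265 - 25848\right) + t{\left(156 \right)} = \left(-30265 - 25848\right) + \frac{138 + 156}{46 + 156} = -56113 + \frac{1}{202} \cdot 294 = -56113 + \frac{147}{101} = - \frac{5667266}{101}$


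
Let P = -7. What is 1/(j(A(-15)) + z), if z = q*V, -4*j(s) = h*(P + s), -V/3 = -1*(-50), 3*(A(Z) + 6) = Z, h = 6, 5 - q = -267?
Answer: -1/40773 ≈ -2.4526e-5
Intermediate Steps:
q = 272 (q = 5 - 1*(-267) = 5 + 267 = 272)
A(Z) = -6 + Z/3
V = -150 (V = -(-3)*(-50) = -3*50 = -150)
j(s) = 21/2 - 3*s/2 (j(s) = -3*(-7 + s)/2 = -(-42 + 6*s)/4 = 21/2 - 3*s/2)
z = -40800 (z = 272*(-150) = -40800)
1/(j(A(-15)) + z) = 1/((21/2 - 3*(-6 + (⅓)*(-15))/2) - 40800) = 1/((21/2 - 3*(-6 - 5)/2) - 40800) = 1/((21/2 - 3/2*(-11)) - 40800) = 1/((21/2 + 33/2) - 40800) = 1/(27 - 40800) = 1/(-40773) = -1/40773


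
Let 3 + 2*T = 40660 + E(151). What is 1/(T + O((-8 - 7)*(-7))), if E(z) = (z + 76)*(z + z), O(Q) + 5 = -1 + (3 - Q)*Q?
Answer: 2/87779 ≈ 2.2784e-5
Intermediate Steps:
O(Q) = -6 + Q*(3 - Q) (O(Q) = -5 + (-1 + (3 - Q)*Q) = -5 + (-1 + Q*(3 - Q)) = -6 + Q*(3 - Q))
E(z) = 2*z*(76 + z) (E(z) = (76 + z)*(2*z) = 2*z*(76 + z))
T = 109211/2 (T = -3/2 + (40660 + 2*151*(76 + 151))/2 = -3/2 + (40660 + 2*151*227)/2 = -3/2 + (40660 + 68554)/2 = -3/2 + (½)*109214 = -3/2 + 54607 = 109211/2 ≈ 54606.)
1/(T + O((-8 - 7)*(-7))) = 1/(109211/2 + (-6 - ((-8 - 7)*(-7))² + 3*((-8 - 7)*(-7)))) = 1/(109211/2 + (-6 - (-15*(-7))² + 3*(-15*(-7)))) = 1/(109211/2 + (-6 - 1*105² + 3*105)) = 1/(109211/2 + (-6 - 1*11025 + 315)) = 1/(109211/2 + (-6 - 11025 + 315)) = 1/(109211/2 - 10716) = 1/(87779/2) = 2/87779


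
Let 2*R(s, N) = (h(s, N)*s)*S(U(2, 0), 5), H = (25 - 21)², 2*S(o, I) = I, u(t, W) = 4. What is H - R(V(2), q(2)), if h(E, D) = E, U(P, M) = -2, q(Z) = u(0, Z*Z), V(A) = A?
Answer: 11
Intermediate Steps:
q(Z) = 4
S(o, I) = I/2
H = 16 (H = 4² = 16)
R(s, N) = 5*s²/4 (R(s, N) = ((s*s)*((½)*5))/2 = (s²*(5/2))/2 = (5*s²/2)/2 = 5*s²/4)
H - R(V(2), q(2)) = 16 - 5*2²/4 = 16 - 5*4/4 = 16 - 1*5 = 16 - 5 = 11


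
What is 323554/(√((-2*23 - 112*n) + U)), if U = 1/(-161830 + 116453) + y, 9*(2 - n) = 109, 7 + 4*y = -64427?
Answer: -138666*I*√1113533854563998/1752829241 ≈ -2639.9*I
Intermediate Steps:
y = -32217/2 (y = -7/4 + (¼)*(-64427) = -7/4 - 64427/4 = -32217/2 ≈ -16109.)
n = -91/9 (n = 2 - ⅑*109 = 2 - 109/9 = -91/9 ≈ -10.111)
U = -1461910811/90754 (U = 1/(-161830 + 116453) - 32217/2 = 1/(-45377) - 32217/2 = -1/45377 - 32217/2 = -1461910811/90754 ≈ -16109.)
323554/(√((-2*23 - 112*n) + U)) = 323554/(√((-2*23 - 112*(-91/9)) - 1461910811/90754)) = 323554/(√((-46 + 10192/9) - 1461910811/90754)) = 323554/(√(9778/9 - 1461910811/90754)) = 323554/(√(-12269804687/816786)) = 323554/((I*√1113533854563998/272262)) = 323554*(-3*I*√1113533854563998/12269804687) = -138666*I*√1113533854563998/1752829241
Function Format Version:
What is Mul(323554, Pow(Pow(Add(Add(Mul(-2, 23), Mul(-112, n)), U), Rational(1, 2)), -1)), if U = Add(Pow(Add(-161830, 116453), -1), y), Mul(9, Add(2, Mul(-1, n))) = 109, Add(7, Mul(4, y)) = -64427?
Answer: Mul(Rational(-138666, 1752829241), I, Pow(1113533854563998, Rational(1, 2))) ≈ Mul(-2639.9, I)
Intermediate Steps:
y = Rational(-32217, 2) (y = Add(Rational(-7, 4), Mul(Rational(1, 4), -64427)) = Add(Rational(-7, 4), Rational(-64427, 4)) = Rational(-32217, 2) ≈ -16109.)
n = Rational(-91, 9) (n = Add(2, Mul(Rational(-1, 9), 109)) = Add(2, Rational(-109, 9)) = Rational(-91, 9) ≈ -10.111)
U = Rational(-1461910811, 90754) (U = Add(Pow(Add(-161830, 116453), -1), Rational(-32217, 2)) = Add(Pow(-45377, -1), Rational(-32217, 2)) = Add(Rational(-1, 45377), Rational(-32217, 2)) = Rational(-1461910811, 90754) ≈ -16109.)
Mul(323554, Pow(Pow(Add(Add(Mul(-2, 23), Mul(-112, n)), U), Rational(1, 2)), -1)) = Mul(323554, Pow(Pow(Add(Add(Mul(-2, 23), Mul(-112, Rational(-91, 9))), Rational(-1461910811, 90754)), Rational(1, 2)), -1)) = Mul(323554, Pow(Pow(Add(Add(-46, Rational(10192, 9)), Rational(-1461910811, 90754)), Rational(1, 2)), -1)) = Mul(323554, Pow(Pow(Add(Rational(9778, 9), Rational(-1461910811, 90754)), Rational(1, 2)), -1)) = Mul(323554, Pow(Pow(Rational(-12269804687, 816786), Rational(1, 2)), -1)) = Mul(323554, Pow(Mul(Rational(1, 272262), I, Pow(1113533854563998, Rational(1, 2))), -1)) = Mul(323554, Mul(Rational(-3, 12269804687), I, Pow(1113533854563998, Rational(1, 2)))) = Mul(Rational(-138666, 1752829241), I, Pow(1113533854563998, Rational(1, 2)))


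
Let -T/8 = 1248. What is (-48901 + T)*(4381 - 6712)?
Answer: 137260935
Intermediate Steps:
T = -9984 (T = -8*1248 = -9984)
(-48901 + T)*(4381 - 6712) = (-48901 - 9984)*(4381 - 6712) = -58885*(-2331) = 137260935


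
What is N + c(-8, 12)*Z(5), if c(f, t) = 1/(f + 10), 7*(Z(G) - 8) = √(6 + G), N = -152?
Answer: -148 + √11/14 ≈ -147.76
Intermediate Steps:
Z(G) = 8 + √(6 + G)/7
c(f, t) = 1/(10 + f)
N + c(-8, 12)*Z(5) = -152 + (8 + √(6 + 5)/7)/(10 - 8) = -152 + (8 + √11/7)/2 = -152 + (4 + √11/14) = -148 + √11/14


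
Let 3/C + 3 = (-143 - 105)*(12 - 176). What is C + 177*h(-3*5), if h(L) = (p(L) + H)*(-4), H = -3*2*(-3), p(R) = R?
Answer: -86380953/40669 ≈ -2124.0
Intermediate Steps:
C = 3/40669 (C = 3/(-3 + (-143 - 105)*(12 - 176)) = 3/(-3 - 248*(-164)) = 3/(-3 + 40672) = 3/40669 ≈ 7.3766e-5)
H = 18 (H = -6*(-3) = 18)
h(L) = -72 - 4*L (h(L) = (L + 18)*(-4) = (18 + L)*(-4) = -72 - 4*L)
C + 177*h(-3*5) = 3/40669 + 177*(-72 - (-12)*5) = 3/40669 + 177*(-72 - 4*(-15)) = 3/40669 + 177*(-72 + 60) = 3/40669 + 177*(-12) = 3/40669 - 2124 = -86380953/40669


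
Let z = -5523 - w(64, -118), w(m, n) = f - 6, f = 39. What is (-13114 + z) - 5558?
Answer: -24228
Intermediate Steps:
w(m, n) = 33 (w(m, n) = 39 - 6 = 33)
z = -5556 (z = -5523 - 1*33 = -5523 - 33 = -5556)
(-13114 + z) - 5558 = (-13114 - 5556) - 5558 = -18670 - 5558 = -24228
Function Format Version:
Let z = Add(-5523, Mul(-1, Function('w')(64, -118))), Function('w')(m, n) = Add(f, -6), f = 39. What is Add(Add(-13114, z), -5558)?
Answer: -24228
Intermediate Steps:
Function('w')(m, n) = 33 (Function('w')(m, n) = Add(39, -6) = 33)
z = -5556 (z = Add(-5523, Mul(-1, 33)) = Add(-5523, -33) = -5556)
Add(Add(-13114, z), -5558) = Add(Add(-13114, -5556), -5558) = Add(-18670, -5558) = -24228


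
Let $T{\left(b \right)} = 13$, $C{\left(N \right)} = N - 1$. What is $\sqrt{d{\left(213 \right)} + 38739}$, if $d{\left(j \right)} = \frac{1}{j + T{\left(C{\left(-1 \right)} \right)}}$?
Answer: $\frac{43 \sqrt{1070110}}{226} \approx 196.82$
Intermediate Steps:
$C{\left(N \right)} = -1 + N$ ($C{\left(N \right)} = N - 1 = -1 + N$)
$d{\left(j \right)} = \frac{1}{13 + j}$ ($d{\left(j \right)} = \frac{1}{j + 13} = \frac{1}{13 + j}$)
$\sqrt{d{\left(213 \right)} + 38739} = \sqrt{\frac{1}{13 + 213} + 38739} = \sqrt{\frac{1}{226} + 38739} = \sqrt{\frac{8755015}{226}} = \frac{43 \sqrt{1070110}}{226}$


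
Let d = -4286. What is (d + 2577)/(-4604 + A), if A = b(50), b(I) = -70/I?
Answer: 8545/23027 ≈ 0.37109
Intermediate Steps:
A = -7/5 (A = -70/50 = -70*1/50 = -7/5 ≈ -1.4000)
(d + 2577)/(-4604 + A) = (-4286 + 2577)/(-4604 - 7/5) = -1709/(-23027/5) = -1709*(-5/23027) = 8545/23027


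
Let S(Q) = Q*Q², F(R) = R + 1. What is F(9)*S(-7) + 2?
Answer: -3428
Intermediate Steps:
F(R) = 1 + R
S(Q) = Q³
F(9)*S(-7) + 2 = (1 + 9)*(-7)³ + 2 = 10*(-343) + 2 = -3430 + 2 = -3428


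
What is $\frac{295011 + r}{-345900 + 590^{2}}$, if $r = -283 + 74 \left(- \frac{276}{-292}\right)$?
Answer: $\frac{430405}{3212} \approx 134.0$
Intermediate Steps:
$r = - \frac{15553}{73}$ ($r = -283 + 74 \left(\left(-276\right) \left(- \frac{1}{292}\right)\right) = -283 + 74 \cdot \frac{69}{73} = -283 + \frac{5106}{73} = - \frac{15553}{73} \approx -213.05$)
$\frac{295011 + r}{-345900 + 590^{2}} = \frac{295011 - \frac{15553}{73}}{-345900 + 590^{2}} = \frac{21520250}{73 \left(-345900 + 348100\right)} = \frac{21520250}{73 \cdot 2200} = \frac{21520250}{73} \cdot \frac{1}{2200} = \frac{430405}{3212}$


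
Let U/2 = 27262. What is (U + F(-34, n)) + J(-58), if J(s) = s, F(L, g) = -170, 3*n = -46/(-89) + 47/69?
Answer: 54296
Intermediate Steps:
n = 7357/18423 (n = (-46/(-89) + 47/69)/3 = (-46*(-1/89) + 47*(1/69))/3 = (46/89 + 47/69)/3 = (1/3)*(7357/6141) = 7357/18423 ≈ 0.39934)
U = 54524 (U = 2*27262 = 54524)
(U + F(-34, n)) + J(-58) = (54524 - 170) - 58 = 54354 - 58 = 54296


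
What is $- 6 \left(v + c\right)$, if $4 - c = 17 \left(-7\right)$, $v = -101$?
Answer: $-132$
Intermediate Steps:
$c = 123$ ($c = 4 - 17 \left(-7\right) = 4 - -119 = 4 + 119 = 123$)
$- 6 \left(v + c\right) = - 6 \left(-101 + 123\right) = \left(-6\right) 22 = -132$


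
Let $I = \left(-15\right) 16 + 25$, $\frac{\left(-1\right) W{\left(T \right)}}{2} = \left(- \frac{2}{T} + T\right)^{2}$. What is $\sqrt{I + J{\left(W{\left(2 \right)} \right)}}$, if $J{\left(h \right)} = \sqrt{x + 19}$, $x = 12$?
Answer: $\sqrt{-215 + \sqrt{31}} \approx 14.472 i$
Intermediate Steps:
$W{\left(T \right)} = - 2 \left(T - \frac{2}{T}\right)^{2}$ ($W{\left(T \right)} = - 2 \left(- \frac{2}{T} + T\right)^{2} = - 2 \left(T - \frac{2}{T}\right)^{2}$)
$J{\left(h \right)} = \sqrt{31}$ ($J{\left(h \right)} = \sqrt{12 + 19} = \sqrt{31}$)
$I = -215$ ($I = -240 + 25 = -215$)
$\sqrt{I + J{\left(W{\left(2 \right)} \right)}} = \sqrt{-215 + \sqrt{31}}$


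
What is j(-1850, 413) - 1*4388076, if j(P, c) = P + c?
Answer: -4389513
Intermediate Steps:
j(-1850, 413) - 1*4388076 = (-1850 + 413) - 1*4388076 = -1437 - 4388076 = -4389513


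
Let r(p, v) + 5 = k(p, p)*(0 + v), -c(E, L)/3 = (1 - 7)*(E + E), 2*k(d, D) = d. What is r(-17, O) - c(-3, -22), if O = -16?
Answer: 239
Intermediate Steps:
k(d, D) = d/2
c(E, L) = 36*E (c(E, L) = -3*(1 - 7)*(E + E) = -(-18)*2*E = -(-36)*E = 36*E)
r(p, v) = -5 + p*v/2 (r(p, v) = -5 + (p/2)*(0 + v) = -5 + (p/2)*v = -5 + p*v/2)
r(-17, O) - c(-3, -22) = (-5 + (½)*(-17)*(-16)) - 36*(-3) = (-5 + 136) - 1*(-108) = 131 + 108 = 239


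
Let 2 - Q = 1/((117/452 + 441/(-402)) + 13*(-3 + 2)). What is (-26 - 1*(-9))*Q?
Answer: -14763378/419075 ≈ -35.229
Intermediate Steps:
Q = 868434/419075 (Q = 2 - 1/((117/452 + 441/(-402)) + 13*(-3 + 2)) = 2 - 1/((117*(1/452) + 441*(-1/402)) + 13*(-1)) = 2 - 1/((117/452 - 147/134) - 13) = 2 - 1/(-25383/30284 - 13) = 2 - 1/(-419075/30284) = 2 - 1*(-30284/419075) = 2 + 30284/419075 = 868434/419075 ≈ 2.0723)
(-26 - 1*(-9))*Q = (-26 - 1*(-9))*(868434/419075) = (-26 + 9)*(868434/419075) = -17*868434/419075 = -14763378/419075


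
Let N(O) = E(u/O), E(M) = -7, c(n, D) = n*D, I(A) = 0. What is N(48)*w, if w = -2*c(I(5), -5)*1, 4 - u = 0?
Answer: 0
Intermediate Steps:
u = 4 (u = 4 - 1*0 = 4 + 0 = 4)
c(n, D) = D*n
N(O) = -7
w = 0 (w = -(-10)*0*1 = -2*0*1 = 0*1 = 0)
N(48)*w = -7*0 = 0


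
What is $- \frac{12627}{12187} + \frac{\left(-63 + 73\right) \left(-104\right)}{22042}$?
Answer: $- \frac{145499407}{134312927} \approx -1.0833$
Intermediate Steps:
$- \frac{12627}{12187} + \frac{\left(-63 + 73\right) \left(-104\right)}{22042} = \left(-12627\right) \frac{1}{12187} + 10 \left(-104\right) \frac{1}{22042} = - \frac{12627}{12187} - \frac{520}{11021} = - \frac{145499407}{134312927}$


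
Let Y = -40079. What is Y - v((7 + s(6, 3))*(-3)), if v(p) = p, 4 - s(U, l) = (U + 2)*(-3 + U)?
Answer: -40118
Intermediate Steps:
s(U, l) = 4 - (-3 + U)*(2 + U) (s(U, l) = 4 - (U + 2)*(-3 + U) = 4 - (2 + U)*(-3 + U) = 4 - (-3 + U)*(2 + U))
Y - v((7 + s(6, 3))*(-3)) = -40079 - (7 + (10 + 6 - 1*6²))*(-3) = -40079 - (7 + (10 + 6 - 1*36))*(-3) = -40079 - (7 + (10 + 6 - 36))*(-3) = -40079 - (7 - 20)*(-3) = -40079 - (-13)*(-3) = -40079 - 1*39 = -40079 - 39 = -40118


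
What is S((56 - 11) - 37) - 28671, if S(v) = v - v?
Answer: -28671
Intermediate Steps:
S(v) = 0
S((56 - 11) - 37) - 28671 = 0 - 28671 = -28671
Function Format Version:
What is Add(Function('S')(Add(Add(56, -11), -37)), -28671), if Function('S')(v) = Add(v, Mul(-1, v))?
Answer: -28671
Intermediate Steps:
Function('S')(v) = 0
Add(Function('S')(Add(Add(56, -11), -37)), -28671) = Add(0, -28671) = -28671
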